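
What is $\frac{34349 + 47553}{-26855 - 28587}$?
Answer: $- \frac{40951}{27721} \approx -1.4773$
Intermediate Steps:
$\frac{34349 + 47553}{-26855 - 28587} = \frac{81902}{-55442} = 81902 \left(- \frac{1}{55442}\right) = - \frac{40951}{27721}$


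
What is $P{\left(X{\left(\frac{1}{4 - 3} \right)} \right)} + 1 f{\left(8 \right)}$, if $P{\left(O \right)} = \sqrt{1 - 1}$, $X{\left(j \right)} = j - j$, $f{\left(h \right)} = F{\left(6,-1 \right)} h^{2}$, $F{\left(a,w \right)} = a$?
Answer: $384$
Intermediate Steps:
$f{\left(h \right)} = 6 h^{2}$
$X{\left(j \right)} = 0$
$P{\left(O \right)} = 0$ ($P{\left(O \right)} = \sqrt{0} = 0$)
$P{\left(X{\left(\frac{1}{4 - 3} \right)} \right)} + 1 f{\left(8 \right)} = 0 + 1 \cdot 6 \cdot 8^{2} = 0 + 1 \cdot 6 \cdot 64 = 0 + 1 \cdot 384 = 0 + 384 = 384$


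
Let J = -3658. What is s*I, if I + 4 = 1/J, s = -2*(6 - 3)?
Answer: 43899/1829 ≈ 24.002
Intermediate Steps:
s = -6 (s = -2*3 = -6)
I = -14633/3658 (I = -4 + 1/(-3658) = -4 - 1/3658 = -14633/3658 ≈ -4.0003)
s*I = -6*(-14633/3658) = 43899/1829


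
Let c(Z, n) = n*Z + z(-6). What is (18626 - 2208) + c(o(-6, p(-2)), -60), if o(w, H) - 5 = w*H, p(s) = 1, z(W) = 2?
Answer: 16480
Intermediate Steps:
o(w, H) = 5 + H*w (o(w, H) = 5 + w*H = 5 + H*w)
c(Z, n) = 2 + Z*n (c(Z, n) = n*Z + 2 = Z*n + 2 = 2 + Z*n)
(18626 - 2208) + c(o(-6, p(-2)), -60) = (18626 - 2208) + (2 + (5 + 1*(-6))*(-60)) = 16418 + (2 + (5 - 6)*(-60)) = 16418 + (2 - 1*(-60)) = 16418 + (2 + 60) = 16418 + 62 = 16480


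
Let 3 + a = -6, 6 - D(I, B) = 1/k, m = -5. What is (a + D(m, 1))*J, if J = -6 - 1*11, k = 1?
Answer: 68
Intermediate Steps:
J = -17 (J = -6 - 11 = -17)
D(I, B) = 5 (D(I, B) = 6 - 1/1 = 6 - 1*1 = 6 - 1 = 5)
a = -9 (a = -3 - 6 = -9)
(a + D(m, 1))*J = (-9 + 5)*(-17) = -4*(-17) = 68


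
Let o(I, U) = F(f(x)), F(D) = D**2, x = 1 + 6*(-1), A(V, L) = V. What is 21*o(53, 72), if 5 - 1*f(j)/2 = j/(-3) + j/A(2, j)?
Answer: 8575/3 ≈ 2858.3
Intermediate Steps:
x = -5 (x = 1 - 6 = -5)
f(j) = 10 - j/3 (f(j) = 10 - 2*(j/(-3) + j/2) = 10 - 2*(j*(-1/3) + j*(1/2)) = 10 - 2*(-j/3 + j/2) = 10 - j/3)
o(I, U) = 1225/9 (o(I, U) = (10 - 1/3*(-5))**2 = (10 + 5/3)**2 = (35/3)**2 = 1225/9)
21*o(53, 72) = 21*(1225/9) = 8575/3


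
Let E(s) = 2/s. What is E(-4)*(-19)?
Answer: 19/2 ≈ 9.5000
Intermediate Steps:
E(-4)*(-19) = (2/(-4))*(-19) = (2*(-1/4))*(-19) = -1/2*(-19) = 19/2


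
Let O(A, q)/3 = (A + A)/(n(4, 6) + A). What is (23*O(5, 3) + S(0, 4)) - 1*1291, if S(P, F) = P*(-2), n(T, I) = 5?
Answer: -1222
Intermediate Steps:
S(P, F) = -2*P
O(A, q) = 6*A/(5 + A) (O(A, q) = 3*((A + A)/(5 + A)) = 3*((2*A)/(5 + A)) = 3*(2*A/(5 + A)) = 6*A/(5 + A))
(23*O(5, 3) + S(0, 4)) - 1*1291 = (23*(6*5/(5 + 5)) - 2*0) - 1*1291 = (23*(6*5/10) + 0) - 1291 = (23*(6*5*(⅒)) + 0) - 1291 = (23*3 + 0) - 1291 = (69 + 0) - 1291 = 69 - 1291 = -1222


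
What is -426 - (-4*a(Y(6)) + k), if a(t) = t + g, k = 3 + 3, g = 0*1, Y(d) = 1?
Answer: -428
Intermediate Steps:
g = 0
k = 6
a(t) = t (a(t) = t + 0 = t)
-426 - (-4*a(Y(6)) + k) = -426 - (-4*1 + 6) = -426 - (-4 + 6) = -426 - 1*2 = -426 - 2 = -428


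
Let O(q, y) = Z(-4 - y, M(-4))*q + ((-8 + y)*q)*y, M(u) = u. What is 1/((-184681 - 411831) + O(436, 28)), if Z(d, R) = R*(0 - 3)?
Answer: -1/347120 ≈ -2.8808e-6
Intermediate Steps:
Z(d, R) = -3*R (Z(d, R) = R*(-3) = -3*R)
O(q, y) = 12*q + q*y*(-8 + y) (O(q, y) = (-3*(-4))*q + ((-8 + y)*q)*y = 12*q + (q*(-8 + y))*y = 12*q + q*y*(-8 + y))
1/((-184681 - 411831) + O(436, 28)) = 1/((-184681 - 411831) + 436*(12 + 28² - 8*28)) = 1/(-596512 + 436*(12 + 784 - 224)) = 1/(-596512 + 436*572) = 1/(-596512 + 249392) = 1/(-347120) = -1/347120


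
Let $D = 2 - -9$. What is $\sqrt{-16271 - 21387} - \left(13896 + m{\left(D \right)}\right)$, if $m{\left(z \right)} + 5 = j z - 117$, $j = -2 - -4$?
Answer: $-13796 + i \sqrt{37658} \approx -13796.0 + 194.06 i$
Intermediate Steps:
$j = 2$ ($j = -2 + 4 = 2$)
$D = 11$ ($D = 2 + 9 = 11$)
$m{\left(z \right)} = -122 + 2 z$ ($m{\left(z \right)} = -5 + \left(2 z - 117\right) = -5 + \left(-117 + 2 z\right) = -122 + 2 z$)
$\sqrt{-16271 - 21387} - \left(13896 + m{\left(D \right)}\right) = \sqrt{-16271 - 21387} - \left(13774 + 22\right) = \sqrt{-37658} - 13796 = i \sqrt{37658} - 13796 = -13796 + i \sqrt{37658}$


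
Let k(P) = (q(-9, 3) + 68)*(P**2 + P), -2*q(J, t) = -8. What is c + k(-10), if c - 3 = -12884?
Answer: -6401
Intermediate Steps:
q(J, t) = 4 (q(J, t) = -1/2*(-8) = 4)
c = -12881 (c = 3 - 12884 = -12881)
k(P) = 72*P + 72*P**2 (k(P) = (4 + 68)*(P**2 + P) = 72*(P + P**2) = 72*P + 72*P**2)
c + k(-10) = -12881 + 72*(-10)*(1 - 10) = -12881 + 72*(-10)*(-9) = -12881 + 6480 = -6401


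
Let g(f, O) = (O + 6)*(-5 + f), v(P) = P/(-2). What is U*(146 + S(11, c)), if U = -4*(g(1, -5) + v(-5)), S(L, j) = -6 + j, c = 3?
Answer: 858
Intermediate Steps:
v(P) = -P/2 (v(P) = P*(-½) = -P/2)
g(f, O) = (-5 + f)*(6 + O) (g(f, O) = (6 + O)*(-5 + f) = (-5 + f)*(6 + O))
U = 6 (U = -4*((-30 - 5*(-5) + 6*1 - 5*1) - ½*(-5)) = -4*((-30 + 25 + 6 - 5) + 5/2) = -4*(-4 + 5/2) = -4*(-3/2) = 6)
U*(146 + S(11, c)) = 6*(146 + (-6 + 3)) = 6*(146 - 3) = 6*143 = 858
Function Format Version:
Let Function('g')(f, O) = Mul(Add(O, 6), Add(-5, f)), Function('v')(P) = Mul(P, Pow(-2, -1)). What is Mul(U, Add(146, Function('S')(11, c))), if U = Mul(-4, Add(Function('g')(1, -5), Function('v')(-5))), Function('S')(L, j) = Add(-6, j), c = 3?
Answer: 858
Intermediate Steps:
Function('v')(P) = Mul(Rational(-1, 2), P) (Function('v')(P) = Mul(P, Rational(-1, 2)) = Mul(Rational(-1, 2), P))
Function('g')(f, O) = Mul(Add(-5, f), Add(6, O)) (Function('g')(f, O) = Mul(Add(6, O), Add(-5, f)) = Mul(Add(-5, f), Add(6, O)))
U = 6 (U = Mul(-4, Add(Add(-30, Mul(-5, -5), Mul(6, 1), Mul(-5, 1)), Mul(Rational(-1, 2), -5))) = Mul(-4, Add(Add(-30, 25, 6, -5), Rational(5, 2))) = Mul(-4, Add(-4, Rational(5, 2))) = Mul(-4, Rational(-3, 2)) = 6)
Mul(U, Add(146, Function('S')(11, c))) = Mul(6, Add(146, Add(-6, 3))) = Mul(6, Add(146, -3)) = Mul(6, 143) = 858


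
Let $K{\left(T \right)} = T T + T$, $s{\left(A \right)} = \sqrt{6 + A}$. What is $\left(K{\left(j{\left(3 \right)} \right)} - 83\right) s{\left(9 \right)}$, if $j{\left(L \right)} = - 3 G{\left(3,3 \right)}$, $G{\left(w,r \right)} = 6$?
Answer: $223 \sqrt{15} \approx 863.68$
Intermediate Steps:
$j{\left(L \right)} = -18$ ($j{\left(L \right)} = \left(-3\right) 6 = -18$)
$K{\left(T \right)} = T + T^{2}$ ($K{\left(T \right)} = T^{2} + T = T + T^{2}$)
$\left(K{\left(j{\left(3 \right)} \right)} - 83\right) s{\left(9 \right)} = \left(- 18 \left(1 - 18\right) - 83\right) \sqrt{6 + 9} = \left(\left(-18\right) \left(-17\right) - 83\right) \sqrt{15} = \left(306 - 83\right) \sqrt{15} = 223 \sqrt{15}$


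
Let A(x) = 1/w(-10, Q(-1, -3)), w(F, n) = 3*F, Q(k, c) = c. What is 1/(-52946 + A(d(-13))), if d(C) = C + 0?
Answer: -30/1588381 ≈ -1.8887e-5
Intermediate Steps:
d(C) = C
A(x) = -1/30 (A(x) = 1/(3*(-10)) = 1/(-30) = -1/30)
1/(-52946 + A(d(-13))) = 1/(-52946 - 1/30) = 1/(-1588381/30) = -30/1588381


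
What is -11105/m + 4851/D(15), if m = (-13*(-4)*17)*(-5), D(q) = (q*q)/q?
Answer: 1440533/4420 ≈ 325.91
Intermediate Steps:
D(q) = q (D(q) = q²/q = q)
m = -4420 (m = (52*17)*(-5) = 884*(-5) = -4420)
-11105/m + 4851/D(15) = -11105/(-4420) + 4851/15 = -11105*(-1/4420) + 4851*(1/15) = 2221/884 + 1617/5 = 1440533/4420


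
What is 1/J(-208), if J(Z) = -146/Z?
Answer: 104/73 ≈ 1.4247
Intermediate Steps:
1/J(-208) = 1/(-146/(-208)) = 1/(-146*(-1/208)) = 1/(73/104) = 104/73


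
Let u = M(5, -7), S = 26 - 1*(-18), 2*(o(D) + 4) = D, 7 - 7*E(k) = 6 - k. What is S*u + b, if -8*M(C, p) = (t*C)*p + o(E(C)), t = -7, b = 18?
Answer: -9169/7 ≈ -1309.9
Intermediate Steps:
E(k) = 1/7 + k/7 (E(k) = 1 - (6 - k)/7 = 1 + (-6/7 + k/7) = 1/7 + k/7)
o(D) = -4 + D/2
S = 44 (S = 26 + 18 = 44)
M(C, p) = 55/112 - C/112 + 7*C*p/8 (M(C, p) = -((-7*C)*p + (-4 + (1/7 + C/7)/2))/8 = -(-7*C*p + (-4 + (1/14 + C/14)))/8 = -(-7*C*p + (-55/14 + C/14))/8 = -(-55/14 + C/14 - 7*C*p)/8 = 55/112 - C/112 + 7*C*p/8)
u = -845/28 (u = 55/112 - 1/112*5 + (7/8)*5*(-7) = 55/112 - 5/112 - 245/8 = -845/28 ≈ -30.179)
S*u + b = 44*(-845/28) + 18 = -9295/7 + 18 = -9169/7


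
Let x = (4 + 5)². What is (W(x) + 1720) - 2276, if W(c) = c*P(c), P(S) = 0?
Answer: -556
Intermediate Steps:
x = 81 (x = 9² = 81)
W(c) = 0 (W(c) = c*0 = 0)
(W(x) + 1720) - 2276 = (0 + 1720) - 2276 = 1720 - 2276 = -556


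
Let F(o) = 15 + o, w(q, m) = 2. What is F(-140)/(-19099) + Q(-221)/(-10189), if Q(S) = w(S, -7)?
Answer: 1235427/194599711 ≈ 0.0063486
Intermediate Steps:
Q(S) = 2
F(-140)/(-19099) + Q(-221)/(-10189) = (15 - 140)/(-19099) + 2/(-10189) = -125*(-1/19099) + 2*(-1/10189) = 125/19099 - 2/10189 = 1235427/194599711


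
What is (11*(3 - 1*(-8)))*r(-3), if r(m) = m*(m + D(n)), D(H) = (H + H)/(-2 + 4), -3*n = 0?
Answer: 1089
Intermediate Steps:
n = 0 (n = -⅓*0 = 0)
D(H) = H (D(H) = (2*H)/2 = (2*H)*(½) = H)
r(m) = m² (r(m) = m*(m + 0) = m*m = m²)
(11*(3 - 1*(-8)))*r(-3) = (11*(3 - 1*(-8)))*(-3)² = (11*(3 + 8))*9 = (11*11)*9 = 121*9 = 1089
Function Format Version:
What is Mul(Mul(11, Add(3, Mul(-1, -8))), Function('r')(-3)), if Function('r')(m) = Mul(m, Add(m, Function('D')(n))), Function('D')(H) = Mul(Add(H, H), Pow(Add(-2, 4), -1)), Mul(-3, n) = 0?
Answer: 1089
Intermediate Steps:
n = 0 (n = Mul(Rational(-1, 3), 0) = 0)
Function('D')(H) = H (Function('D')(H) = Mul(Mul(2, H), Pow(2, -1)) = Mul(Mul(2, H), Rational(1, 2)) = H)
Function('r')(m) = Pow(m, 2) (Function('r')(m) = Mul(m, Add(m, 0)) = Mul(m, m) = Pow(m, 2))
Mul(Mul(11, Add(3, Mul(-1, -8))), Function('r')(-3)) = Mul(Mul(11, Add(3, Mul(-1, -8))), Pow(-3, 2)) = Mul(Mul(11, Add(3, 8)), 9) = Mul(Mul(11, 11), 9) = Mul(121, 9) = 1089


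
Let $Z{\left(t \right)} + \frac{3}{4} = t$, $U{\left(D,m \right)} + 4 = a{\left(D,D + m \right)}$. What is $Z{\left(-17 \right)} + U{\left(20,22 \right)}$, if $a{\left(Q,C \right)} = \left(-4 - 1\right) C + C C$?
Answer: $\frac{6129}{4} \approx 1532.3$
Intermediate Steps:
$a{\left(Q,C \right)} = C^{2} - 5 C$ ($a{\left(Q,C \right)} = - 5 C + C^{2} = C^{2} - 5 C$)
$U{\left(D,m \right)} = -4 + \left(D + m\right) \left(-5 + D + m\right)$ ($U{\left(D,m \right)} = -4 + \left(D + m\right) \left(-5 + \left(D + m\right)\right) = -4 + \left(D + m\right) \left(-5 + D + m\right)$)
$Z{\left(t \right)} = - \frac{3}{4} + t$
$Z{\left(-17 \right)} + U{\left(20,22 \right)} = \left(- \frac{3}{4} - 17\right) - \left(4 - \left(20 + 22\right) \left(-5 + 20 + 22\right)\right) = - \frac{71}{4} + \left(-4 + 42 \cdot 37\right) = - \frac{71}{4} + \left(-4 + 1554\right) = - \frac{71}{4} + 1550 = \frac{6129}{4}$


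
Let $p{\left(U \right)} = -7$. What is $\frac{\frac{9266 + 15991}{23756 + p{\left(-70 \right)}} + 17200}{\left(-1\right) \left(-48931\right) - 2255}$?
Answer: $\frac{408508057}{1108508324} \approx 0.36852$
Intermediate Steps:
$\frac{\frac{9266 + 15991}{23756 + p{\left(-70 \right)}} + 17200}{\left(-1\right) \left(-48931\right) - 2255} = \frac{\frac{9266 + 15991}{23756 - 7} + 17200}{\left(-1\right) \left(-48931\right) - 2255} = \frac{\frac{25257}{23749} + 17200}{48931 - 2255} = \frac{25257 \cdot \frac{1}{23749} + 17200}{46676} = \left(\frac{25257}{23749} + 17200\right) \frac{1}{46676} = \frac{408508057}{23749} \cdot \frac{1}{46676} = \frac{408508057}{1108508324}$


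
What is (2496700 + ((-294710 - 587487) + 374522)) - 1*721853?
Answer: 1267172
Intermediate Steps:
(2496700 + ((-294710 - 587487) + 374522)) - 1*721853 = (2496700 + (-882197 + 374522)) - 721853 = (2496700 - 507675) - 721853 = 1989025 - 721853 = 1267172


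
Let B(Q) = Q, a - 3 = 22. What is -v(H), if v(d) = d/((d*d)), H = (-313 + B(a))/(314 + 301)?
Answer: 205/96 ≈ 2.1354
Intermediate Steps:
a = 25 (a = 3 + 22 = 25)
H = -96/205 (H = (-313 + 25)/(314 + 301) = -288/615 = -288*1/615 = -96/205 ≈ -0.46829)
v(d) = 1/d (v(d) = d/(d**2) = d/d**2 = 1/d)
-v(H) = -1/(-96/205) = -1*(-205/96) = 205/96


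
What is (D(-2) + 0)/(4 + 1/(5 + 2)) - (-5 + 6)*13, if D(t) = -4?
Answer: -405/29 ≈ -13.966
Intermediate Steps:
(D(-2) + 0)/(4 + 1/(5 + 2)) - (-5 + 6)*13 = (-4 + 0)/(4 + 1/(5 + 2)) - (-5 + 6)*13 = -4/(4 + 1/7) - 1*1*13 = -4/(4 + ⅐) - 1*13 = -4/29/7 - 13 = -4*7/29 - 13 = -28/29 - 13 = -405/29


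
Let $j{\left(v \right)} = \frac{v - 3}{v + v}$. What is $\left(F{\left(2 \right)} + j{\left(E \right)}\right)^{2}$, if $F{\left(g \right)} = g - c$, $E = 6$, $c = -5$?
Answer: $\frac{841}{16} \approx 52.563$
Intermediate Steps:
$F{\left(g \right)} = 5 + g$ ($F{\left(g \right)} = g - -5 = g + 5 = 5 + g$)
$j{\left(v \right)} = \frac{-3 + v}{2 v}$
$\left(F{\left(2 \right)} + j{\left(E \right)}\right)^{2} = \left(\left(5 + 2\right) + \frac{-3 + 6}{2 \cdot 6}\right)^{2} = \left(7 + \frac{1}{2} \cdot \frac{1}{6} \cdot 3\right)^{2} = \left(7 + \frac{1}{4}\right)^{2} = \left(\frac{29}{4}\right)^{2} = \frac{841}{16}$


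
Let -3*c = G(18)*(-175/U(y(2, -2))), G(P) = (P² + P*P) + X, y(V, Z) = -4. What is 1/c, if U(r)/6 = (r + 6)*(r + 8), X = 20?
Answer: 36/29225 ≈ 0.0012318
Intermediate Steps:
U(r) = 6*(6 + r)*(8 + r) (U(r) = 6*((r + 6)*(r + 8)) = 6*((6 + r)*(8 + r)) = 6*(6 + r)*(8 + r))
G(P) = 20 + 2*P² (G(P) = (P² + P*P) + 20 = (P² + P²) + 20 = 2*P² + 20 = 20 + 2*P²)
c = 29225/36 (c = -(20 + 2*18²)*(-175/(288 + 6*(-4)² + 84*(-4)))/3 = -(20 + 2*324)*(-175/(288 + 6*16 - 336))/3 = -(20 + 648)*(-175/(288 + 96 - 336))/3 = -668*(-175/48)/3 = -668*(-175*1/48)/3 = -668*(-175)/(3*48) = -⅓*(-29225/12) = 29225/36 ≈ 811.81)
1/c = 1/(29225/36) = 36/29225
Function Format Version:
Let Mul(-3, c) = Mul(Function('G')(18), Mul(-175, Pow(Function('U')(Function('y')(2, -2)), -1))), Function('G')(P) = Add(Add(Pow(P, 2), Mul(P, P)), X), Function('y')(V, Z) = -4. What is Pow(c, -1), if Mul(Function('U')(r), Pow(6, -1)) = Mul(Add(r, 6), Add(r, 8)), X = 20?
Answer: Rational(36, 29225) ≈ 0.0012318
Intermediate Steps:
Function('U')(r) = Mul(6, Add(6, r), Add(8, r)) (Function('U')(r) = Mul(6, Mul(Add(r, 6), Add(r, 8))) = Mul(6, Mul(Add(6, r), Add(8, r))) = Mul(6, Add(6, r), Add(8, r)))
Function('G')(P) = Add(20, Mul(2, Pow(P, 2))) (Function('G')(P) = Add(Add(Pow(P, 2), Mul(P, P)), 20) = Add(Add(Pow(P, 2), Pow(P, 2)), 20) = Add(Mul(2, Pow(P, 2)), 20) = Add(20, Mul(2, Pow(P, 2))))
c = Rational(29225, 36) (c = Mul(Rational(-1, 3), Mul(Add(20, Mul(2, Pow(18, 2))), Mul(-175, Pow(Add(288, Mul(6, Pow(-4, 2)), Mul(84, -4)), -1)))) = Mul(Rational(-1, 3), Mul(Add(20, Mul(2, 324)), Mul(-175, Pow(Add(288, Mul(6, 16), -336), -1)))) = Mul(Rational(-1, 3), Mul(Add(20, 648), Mul(-175, Pow(Add(288, 96, -336), -1)))) = Mul(Rational(-1, 3), Mul(668, Mul(-175, Pow(48, -1)))) = Mul(Rational(-1, 3), Mul(668, Mul(-175, Rational(1, 48)))) = Mul(Rational(-1, 3), Mul(668, Rational(-175, 48))) = Mul(Rational(-1, 3), Rational(-29225, 12)) = Rational(29225, 36) ≈ 811.81)
Pow(c, -1) = Pow(Rational(29225, 36), -1) = Rational(36, 29225)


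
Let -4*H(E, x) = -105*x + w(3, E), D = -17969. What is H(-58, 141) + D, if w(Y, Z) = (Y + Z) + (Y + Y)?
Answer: -28511/2 ≈ -14256.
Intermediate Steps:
w(Y, Z) = Z + 3*Y (w(Y, Z) = (Y + Z) + 2*Y = Z + 3*Y)
H(E, x) = -9/4 - E/4 + 105*x/4 (H(E, x) = -(-105*x + (E + 3*3))/4 = -(-105*x + (E + 9))/4 = -(-105*x + (9 + E))/4 = -(9 + E - 105*x)/4 = -9/4 - E/4 + 105*x/4)
H(-58, 141) + D = (-9/4 - ¼*(-58) + (105/4)*141) - 17969 = (-9/4 + 29/2 + 14805/4) - 17969 = 7427/2 - 17969 = -28511/2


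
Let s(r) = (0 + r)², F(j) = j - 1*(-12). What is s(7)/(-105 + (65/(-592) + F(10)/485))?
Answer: -2009840/4309443 ≈ -0.46638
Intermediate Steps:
F(j) = 12 + j (F(j) = j + 12 = 12 + j)
s(r) = r²
s(7)/(-105 + (65/(-592) + F(10)/485)) = 7²/(-105 + (65/(-592) + (12 + 10)/485)) = 49/(-105 + (65*(-1/592) + 22*(1/485))) = 49/(-105 + (-65/592 + 22/485)) = 49/(-105 - 18501/287120) = 49/(-30166101/287120) = -287120/30166101*49 = -2009840/4309443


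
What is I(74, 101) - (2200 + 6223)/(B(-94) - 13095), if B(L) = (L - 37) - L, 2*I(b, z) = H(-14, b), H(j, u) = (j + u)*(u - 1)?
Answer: 28767503/13132 ≈ 2190.6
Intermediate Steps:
H(j, u) = (-1 + u)*(j + u) (H(j, u) = (j + u)*(-1 + u) = (-1 + u)*(j + u))
I(b, z) = 7 + b²/2 - 15*b/2 (I(b, z) = (b² - 1*(-14) - b - 14*b)/2 = (b² + 14 - b - 14*b)/2 = (14 + b² - 15*b)/2 = 7 + b²/2 - 15*b/2)
B(L) = -37 (B(L) = (-37 + L) - L = -37)
I(74, 101) - (2200 + 6223)/(B(-94) - 13095) = (7 + (½)*74² - 15/2*74) - (2200 + 6223)/(-37 - 13095) = (7 + (½)*5476 - 555) - 8423/(-13132) = (7 + 2738 - 555) - 8423*(-1)/13132 = 2190 - 1*(-8423/13132) = 2190 + 8423/13132 = 28767503/13132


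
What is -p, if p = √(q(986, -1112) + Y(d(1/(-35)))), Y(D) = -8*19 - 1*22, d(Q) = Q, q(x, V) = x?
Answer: -2*√203 ≈ -28.496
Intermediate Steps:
Y(D) = -174 (Y(D) = -152 - 22 = -174)
p = 2*√203 (p = √(986 - 174) = √812 = 2*√203 ≈ 28.496)
-p = -2*√203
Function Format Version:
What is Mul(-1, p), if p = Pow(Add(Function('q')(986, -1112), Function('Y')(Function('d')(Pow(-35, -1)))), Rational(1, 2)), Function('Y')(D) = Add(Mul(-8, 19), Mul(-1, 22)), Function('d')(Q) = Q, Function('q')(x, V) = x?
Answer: Mul(-2, Pow(203, Rational(1, 2))) ≈ -28.496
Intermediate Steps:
Function('Y')(D) = -174 (Function('Y')(D) = Add(-152, -22) = -174)
p = Mul(2, Pow(203, Rational(1, 2))) (p = Pow(Add(986, -174), Rational(1, 2)) = Pow(812, Rational(1, 2)) = Mul(2, Pow(203, Rational(1, 2))) ≈ 28.496)
Mul(-1, p) = Mul(-1, Mul(2, Pow(203, Rational(1, 2)))) = Mul(-2, Pow(203, Rational(1, 2)))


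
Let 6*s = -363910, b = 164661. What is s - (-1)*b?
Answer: 312028/3 ≈ 1.0401e+5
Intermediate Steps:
s = -181955/3 (s = (1/6)*(-363910) = -181955/3 ≈ -60652.)
s - (-1)*b = -181955/3 - (-1)*164661 = -181955/3 - 1*(-164661) = -181955/3 + 164661 = 312028/3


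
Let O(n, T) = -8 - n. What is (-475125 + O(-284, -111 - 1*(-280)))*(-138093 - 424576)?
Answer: 267182811981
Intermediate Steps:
(-475125 + O(-284, -111 - 1*(-280)))*(-138093 - 424576) = (-475125 + (-8 - 1*(-284)))*(-138093 - 424576) = (-475125 + (-8 + 284))*(-562669) = (-475125 + 276)*(-562669) = -474849*(-562669) = 267182811981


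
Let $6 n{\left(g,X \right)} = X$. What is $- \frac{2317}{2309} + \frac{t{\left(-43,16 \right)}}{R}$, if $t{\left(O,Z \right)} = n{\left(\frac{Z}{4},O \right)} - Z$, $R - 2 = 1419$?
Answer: $- \frac{20075693}{19686534} \approx -1.0198$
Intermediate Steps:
$R = 1421$ ($R = 2 + 1419 = 1421$)
$n{\left(g,X \right)} = \frac{X}{6}$
$t{\left(O,Z \right)} = - Z + \frac{O}{6}$ ($t{\left(O,Z \right)} = \frac{O}{6} - Z = - Z + \frac{O}{6}$)
$- \frac{2317}{2309} + \frac{t{\left(-43,16 \right)}}{R} = - \frac{2317}{2309} + \frac{\left(-1\right) 16 + \frac{1}{6} \left(-43\right)}{1421} = \left(-2317\right) \frac{1}{2309} + \left(-16 - \frac{43}{6}\right) \frac{1}{1421} = - \frac{2317}{2309} - \frac{139}{8526} = - \frac{20075693}{19686534}$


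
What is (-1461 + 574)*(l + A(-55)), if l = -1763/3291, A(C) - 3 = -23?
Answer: 59946121/3291 ≈ 18215.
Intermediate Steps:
A(C) = -20 (A(C) = 3 - 23 = -20)
l = -1763/3291 (l = -1763*1/3291 = -1763/3291 ≈ -0.53570)
(-1461 + 574)*(l + A(-55)) = (-1461 + 574)*(-1763/3291 - 20) = -887*(-67583/3291) = 59946121/3291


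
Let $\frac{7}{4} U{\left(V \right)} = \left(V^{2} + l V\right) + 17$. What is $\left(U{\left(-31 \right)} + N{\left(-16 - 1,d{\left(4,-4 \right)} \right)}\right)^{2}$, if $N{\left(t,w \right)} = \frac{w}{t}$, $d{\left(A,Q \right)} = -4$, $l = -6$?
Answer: $\frac{6269472400}{14161} \approx 4.4273 \cdot 10^{5}$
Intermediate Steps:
$U{\left(V \right)} = \frac{68}{7} - \frac{24 V}{7} + \frac{4 V^{2}}{7}$ ($U{\left(V \right)} = \frac{4 \left(\left(V^{2} - 6 V\right) + 17\right)}{7} = \frac{4 \left(17 + V^{2} - 6 V\right)}{7} = \frac{68}{7} - \frac{24 V}{7} + \frac{4 V^{2}}{7}$)
$\left(U{\left(-31 \right)} + N{\left(-16 - 1,d{\left(4,-4 \right)} \right)}\right)^{2} = \left(\left(\frac{68}{7} - - \frac{744}{7} + \frac{4 \left(-31\right)^{2}}{7}\right) - \frac{4}{-16 - 1}\right)^{2} = \left(\left(\frac{68}{7} + \frac{744}{7} + \frac{4}{7} \cdot 961\right) - \frac{4}{-17}\right)^{2} = \left(\left(\frac{68}{7} + \frac{744}{7} + \frac{3844}{7}\right) - - \frac{4}{17}\right)^{2} = \left(\frac{4656}{7} + \frac{4}{17}\right)^{2} = \left(\frac{79180}{119}\right)^{2} = \frac{6269472400}{14161}$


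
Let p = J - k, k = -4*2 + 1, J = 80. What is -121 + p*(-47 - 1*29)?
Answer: -6733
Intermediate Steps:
k = -7 (k = -8 + 1 = -7)
p = 87 (p = 80 - 1*(-7) = 80 + 7 = 87)
-121 + p*(-47 - 1*29) = -121 + 87*(-47 - 1*29) = -121 + 87*(-47 - 29) = -121 + 87*(-76) = -121 - 6612 = -6733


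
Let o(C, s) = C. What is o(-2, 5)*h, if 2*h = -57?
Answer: 57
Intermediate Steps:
h = -57/2 (h = (½)*(-57) = -57/2 ≈ -28.500)
o(-2, 5)*h = -2*(-57/2) = 57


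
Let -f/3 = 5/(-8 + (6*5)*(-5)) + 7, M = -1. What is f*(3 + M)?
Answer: -3303/79 ≈ -41.810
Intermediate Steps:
f = -3303/158 (f = -3*(5/(-8 + (6*5)*(-5)) + 7) = -3*(5/(-8 + 30*(-5)) + 7) = -3*(5/(-8 - 150) + 7) = -3*(5/(-158) + 7) = -3*(5*(-1/158) + 7) = -3*(-5/158 + 7) = -3*1101/158 = -3303/158 ≈ -20.905)
f*(3 + M) = -3303*(3 - 1)/158 = -3303/158*2 = -3303/79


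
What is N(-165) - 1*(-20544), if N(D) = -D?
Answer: 20709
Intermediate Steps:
N(-165) - 1*(-20544) = -1*(-165) - 1*(-20544) = 165 + 20544 = 20709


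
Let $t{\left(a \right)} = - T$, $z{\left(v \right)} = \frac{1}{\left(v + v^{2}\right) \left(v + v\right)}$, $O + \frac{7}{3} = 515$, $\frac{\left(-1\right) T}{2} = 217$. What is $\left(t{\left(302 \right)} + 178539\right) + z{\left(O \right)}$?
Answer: $\frac{1304766576975011}{7290298408} \approx 1.7897 \cdot 10^{5}$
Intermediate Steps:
$T = -434$ ($T = \left(-2\right) 217 = -434$)
$O = \frac{1538}{3}$ ($O = - \frac{7}{3} + 515 = \frac{1538}{3} \approx 512.67$)
$z{\left(v \right)} = \frac{1}{2 v \left(v + v^{2}\right)}$ ($z{\left(v \right)} = \frac{1}{\left(v + v^{2}\right) 2 v} = \frac{1}{2 v \left(v + v^{2}\right)}$)
$t{\left(a \right)} = 434$ ($t{\left(a \right)} = \left(-1\right) \left(-434\right) = 434$)
$\left(t{\left(302 \right)} + 178539\right) + z{\left(O \right)} = \left(434 + 178539\right) + \frac{1}{2 \cdot \frac{2365444}{9} \left(1 + \frac{1538}{3}\right)} = 178973 + \frac{1}{2} \cdot \frac{9}{2365444} \frac{1}{\frac{1541}{3}} = 178973 + \frac{1}{2} \cdot \frac{9}{2365444} \cdot \frac{3}{1541} = 178973 + \frac{27}{7290298408} = \frac{1304766576975011}{7290298408}$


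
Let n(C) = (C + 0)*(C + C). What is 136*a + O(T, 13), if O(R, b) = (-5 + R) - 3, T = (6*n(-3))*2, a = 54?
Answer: 7552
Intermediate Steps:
n(C) = 2*C² (n(C) = C*(2*C) = 2*C²)
T = 216 (T = (6*(2*(-3)²))*2 = (6*(2*9))*2 = (6*18)*2 = 108*2 = 216)
O(R, b) = -8 + R
136*a + O(T, 13) = 136*54 + (-8 + 216) = 7344 + 208 = 7552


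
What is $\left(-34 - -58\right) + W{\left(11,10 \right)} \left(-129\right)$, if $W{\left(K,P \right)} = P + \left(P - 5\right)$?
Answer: $-1911$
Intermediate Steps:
$W{\left(K,P \right)} = -5 + 2 P$ ($W{\left(K,P \right)} = P + \left(P - 5\right) = P + \left(-5 + P\right) = -5 + 2 P$)
$\left(-34 - -58\right) + W{\left(11,10 \right)} \left(-129\right) = \left(-34 - -58\right) + \left(-5 + 2 \cdot 10\right) \left(-129\right) = \left(-34 + 58\right) + \left(-5 + 20\right) \left(-129\right) = 24 + 15 \left(-129\right) = 24 - 1935 = -1911$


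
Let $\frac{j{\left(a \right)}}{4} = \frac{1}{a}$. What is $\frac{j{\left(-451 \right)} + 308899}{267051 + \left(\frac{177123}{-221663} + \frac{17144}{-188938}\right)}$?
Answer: $\frac{10094335007985735}{8726779153206466} \approx 1.1567$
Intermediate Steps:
$j{\left(a \right)} = \frac{4}{a}$
$\frac{j{\left(-451 \right)} + 308899}{267051 + \left(\frac{177123}{-221663} + \frac{17144}{-188938}\right)} = \frac{\frac{4}{-451} + 308899}{267051 + \left(\frac{177123}{-221663} + \frac{17144}{-188938}\right)} = \frac{4 \left(- \frac{1}{451}\right) + 308899}{267051 + \left(177123 \left(- \frac{1}{221663}\right) + 17144 \left(- \frac{1}{188938}\right)\right)} = \frac{- \frac{4}{451} + 308899}{267051 - \frac{64473107}{72457723}} = \frac{139313445}{451 \left(267051 - \frac{64473107}{72457723}\right)} = \frac{139313445}{451 \cdot \frac{19349842911766}{72457723}} = \frac{139313445}{451} \cdot \frac{72457723}{19349842911766} = \frac{10094335007985735}{8726779153206466}$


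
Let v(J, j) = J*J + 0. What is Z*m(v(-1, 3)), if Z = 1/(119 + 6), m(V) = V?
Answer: 1/125 ≈ 0.0080000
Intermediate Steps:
v(J, j) = J² (v(J, j) = J² + 0 = J²)
Z = 1/125 ≈ 0.0080000
Z*m(v(-1, 3)) = (1/125)*(-1)² = (1/125)*1 = 1/125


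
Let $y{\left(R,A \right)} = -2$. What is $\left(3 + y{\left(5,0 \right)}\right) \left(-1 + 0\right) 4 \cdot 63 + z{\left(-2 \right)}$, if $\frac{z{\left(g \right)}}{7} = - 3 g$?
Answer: $-210$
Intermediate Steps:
$z{\left(g \right)} = - 21 g$ ($z{\left(g \right)} = 7 \left(- 3 g\right) = - 21 g$)
$\left(3 + y{\left(5,0 \right)}\right) \left(-1 + 0\right) 4 \cdot 63 + z{\left(-2 \right)} = \left(3 - 2\right) \left(-1 + 0\right) 4 \cdot 63 - -42 = 1 \left(\left(-1\right) 4\right) 63 + 42 = 1 \left(-4\right) 63 + 42 = \left(-4\right) 63 + 42 = -252 + 42 = -210$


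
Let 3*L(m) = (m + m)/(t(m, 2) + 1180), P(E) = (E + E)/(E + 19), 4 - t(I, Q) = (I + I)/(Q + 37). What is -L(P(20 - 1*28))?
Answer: 13/15874 ≈ 0.00081895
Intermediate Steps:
t(I, Q) = 4 - 2*I/(37 + Q) (t(I, Q) = 4 - (I + I)/(Q + 37) = 4 - 2*I/(37 + Q))
P(E) = 2*E/(19 + E) (P(E) = (2*E)/(19 + E) = 2*E/(19 + E))
L(m) = 2*m/(3*(1184 - 2*m/39)) (L(m) = ((m + m)/(2*(74 - m + 2*2)/(37 + 2) + 1180))/3 = ((2*m)/(2*(74 - m + 4)/39 + 1180))/3 = ((2*m)/(2*(1/39)*(78 - m) + 1180))/3 = ((2*m)/((4 - 2*m/39) + 1180))/3 = ((2*m)/(1184 - 2*m/39))/3 = (2*m/(1184 - 2*m/39))/3 = 2*m/(3*(1184 - 2*m/39)))
-L(P(20 - 1*28)) = -(-13)*2*(20 - 1*28)/(19 + (20 - 1*28))/(-23088 + 2*(20 - 1*28)/(19 + (20 - 1*28))) = -(-13)*2*(20 - 28)/(19 + (20 - 28))/(-23088 + 2*(20 - 28)/(19 + (20 - 28))) = -(-13)*2*(-8)/(19 - 8)/(-23088 + 2*(-8)/(19 - 8)) = -(-13)*2*(-8)/11/(-23088 + 2*(-8)/11) = -(-13)*2*(-8)*(1/11)/(-23088 + 2*(-8)*(1/11)) = -(-13)*(-16)/(11*(-23088 - 16/11)) = -(-13)*(-16)/(11*(-253984/11)) = -(-13)*(-16)*(-11)/(11*253984) = -1*(-13/15874) = 13/15874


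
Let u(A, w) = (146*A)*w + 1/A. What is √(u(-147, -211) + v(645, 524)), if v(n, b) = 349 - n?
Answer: √1996930023/21 ≈ 2128.0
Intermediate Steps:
u(A, w) = 1/A + 146*A*w (u(A, w) = 146*A*w + 1/A = 1/A + 146*A*w)
√(u(-147, -211) + v(645, 524)) = √((1/(-147) + 146*(-147)*(-211)) + (349 - 1*645)) = √((-1/147 + 4528482) + (349 - 645)) = √(665686853/147 - 296) = √(665643341/147) = √1996930023/21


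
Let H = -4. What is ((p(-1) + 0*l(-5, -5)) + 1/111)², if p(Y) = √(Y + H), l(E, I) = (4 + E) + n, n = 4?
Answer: -61604/12321 + 2*I*√5/111 ≈ -4.9999 + 0.04029*I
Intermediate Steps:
l(E, I) = 8 + E (l(E, I) = (4 + E) + 4 = 8 + E)
p(Y) = √(-4 + Y) (p(Y) = √(Y - 4) = √(-4 + Y))
((p(-1) + 0*l(-5, -5)) + 1/111)² = ((√(-4 - 1) + 0*(8 - 5)) + 1/111)² = ((√(-5) + 0*3) + 1/111)² = ((I*√5 + 0) + 1/111)² = (I*√5 + 1/111)² = (1/111 + I*√5)²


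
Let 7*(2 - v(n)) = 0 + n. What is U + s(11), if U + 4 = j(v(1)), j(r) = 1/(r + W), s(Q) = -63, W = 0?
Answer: -864/13 ≈ -66.462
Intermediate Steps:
v(n) = 2 - n/7 (v(n) = 2 - (0 + n)/7 = 2 - n/7)
j(r) = 1/r (j(r) = 1/(r + 0) = 1/r)
U = -45/13 (U = -4 + 1/(2 - ⅐*1) = -4 + 1/(2 - ⅐) = -4 + 1/(13/7) = -4 + 7/13 = -45/13 ≈ -3.4615)
U + s(11) = -45/13 - 63 = -864/13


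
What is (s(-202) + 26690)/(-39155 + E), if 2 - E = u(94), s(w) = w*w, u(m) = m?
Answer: -67494/39247 ≈ -1.7197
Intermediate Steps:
s(w) = w**2
E = -92 (E = 2 - 1*94 = 2 - 94 = -92)
(s(-202) + 26690)/(-39155 + E) = ((-202)**2 + 26690)/(-39155 - 92) = (40804 + 26690)/(-39247) = 67494*(-1/39247) = -67494/39247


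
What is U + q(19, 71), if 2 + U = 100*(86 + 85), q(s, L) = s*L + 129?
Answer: 18576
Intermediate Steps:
q(s, L) = 129 + L*s (q(s, L) = L*s + 129 = 129 + L*s)
U = 17098 (U = -2 + 100*(86 + 85) = -2 + 100*171 = -2 + 17100 = 17098)
U + q(19, 71) = 17098 + (129 + 71*19) = 17098 + (129 + 1349) = 17098 + 1478 = 18576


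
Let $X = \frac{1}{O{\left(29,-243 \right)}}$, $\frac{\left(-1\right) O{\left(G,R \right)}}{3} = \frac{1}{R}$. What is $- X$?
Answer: $-81$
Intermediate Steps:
$O{\left(G,R \right)} = - \frac{3}{R}$
$X = 81$ ($X = \frac{1}{\left(-3\right) \frac{1}{-243}} = \frac{1}{\left(-3\right) \left(- \frac{1}{243}\right)} = \frac{1}{\frac{1}{81}} = 81$)
$- X = \left(-1\right) 81 = -81$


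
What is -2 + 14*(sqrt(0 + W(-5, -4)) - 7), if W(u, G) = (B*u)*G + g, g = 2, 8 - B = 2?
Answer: -100 + 14*sqrt(122) ≈ 54.635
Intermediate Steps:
B = 6 (B = 8 - 1*2 = 8 - 2 = 6)
W(u, G) = 2 + 6*G*u (W(u, G) = (6*u)*G + 2 = 6*G*u + 2 = 2 + 6*G*u)
-2 + 14*(sqrt(0 + W(-5, -4)) - 7) = -2 + 14*(sqrt(0 + (2 + 6*(-4)*(-5))) - 7) = -2 + 14*(sqrt(0 + (2 + 120)) - 7) = -2 + 14*(sqrt(0 + 122) - 7) = -2 + 14*(sqrt(122) - 7) = -2 + 14*(-7 + sqrt(122)) = -2 + (-98 + 14*sqrt(122)) = -100 + 14*sqrt(122)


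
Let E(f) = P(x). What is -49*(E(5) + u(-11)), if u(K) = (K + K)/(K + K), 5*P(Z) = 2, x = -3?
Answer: -343/5 ≈ -68.600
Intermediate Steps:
P(Z) = ⅖ (P(Z) = (⅕)*2 = ⅖)
E(f) = ⅖
u(K) = 1 (u(K) = (2*K)/((2*K)) = (2*K)*(1/(2*K)) = 1)
-49*(E(5) + u(-11)) = -49*(⅖ + 1) = -49*7/5 = -343/5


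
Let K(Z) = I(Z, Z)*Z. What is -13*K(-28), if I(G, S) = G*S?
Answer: 285376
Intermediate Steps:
K(Z) = Z³ (K(Z) = (Z*Z)*Z = Z²*Z = Z³)
-13*K(-28) = -13*(-28)³ = -13*(-21952) = 285376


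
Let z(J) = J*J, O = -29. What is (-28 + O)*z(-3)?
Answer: -513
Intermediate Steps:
z(J) = J²
(-28 + O)*z(-3) = (-28 - 29)*(-3)² = -57*9 = -513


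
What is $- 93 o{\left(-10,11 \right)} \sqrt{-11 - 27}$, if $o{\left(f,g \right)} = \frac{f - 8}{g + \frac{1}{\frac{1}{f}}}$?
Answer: $1674 i \sqrt{38} \approx 10319.0 i$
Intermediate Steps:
$o{\left(f,g \right)} = \frac{-8 + f}{f + g}$ ($o{\left(f,g \right)} = \frac{-8 + f}{g + f} = \frac{-8 + f}{f + g}$)
$- 93 o{\left(-10,11 \right)} \sqrt{-11 - 27} = - 93 \frac{-8 - 10}{-10 + 11} \sqrt{-11 - 27} = - 93 \cdot 1^{-1} \left(-18\right) \sqrt{-38} = - 93 \cdot 1 \left(-18\right) i \sqrt{38} = \left(-93\right) \left(-18\right) i \sqrt{38} = 1674 i \sqrt{38}$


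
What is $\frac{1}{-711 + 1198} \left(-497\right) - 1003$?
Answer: $- \frac{488958}{487} \approx -1004.0$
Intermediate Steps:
$\frac{1}{-711 + 1198} \left(-497\right) - 1003 = \frac{1}{487} \left(-497\right) - 1003 = - \frac{497}{487} - 1003 = - \frac{488958}{487}$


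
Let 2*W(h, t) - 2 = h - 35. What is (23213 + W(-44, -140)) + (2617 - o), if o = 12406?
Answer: 26771/2 ≈ 13386.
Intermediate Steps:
W(h, t) = -33/2 + h/2 (W(h, t) = 1 + (h - 35)/2 = 1 + (-35 + h)/2 = 1 + (-35/2 + h/2) = -33/2 + h/2)
(23213 + W(-44, -140)) + (2617 - o) = (23213 + (-33/2 + (1/2)*(-44))) + (2617 - 1*12406) = (23213 + (-33/2 - 22)) + (2617 - 12406) = (23213 - 77/2) - 9789 = 46349/2 - 9789 = 26771/2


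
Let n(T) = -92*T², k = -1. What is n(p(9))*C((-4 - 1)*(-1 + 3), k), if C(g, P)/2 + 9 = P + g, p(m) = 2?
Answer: 14720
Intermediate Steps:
C(g, P) = -18 + 2*P + 2*g (C(g, P) = -18 + 2*(P + g) = -18 + (2*P + 2*g) = -18 + 2*P + 2*g)
n(p(9))*C((-4 - 1)*(-1 + 3), k) = (-92*2²)*(-18 + 2*(-1) + 2*((-4 - 1)*(-1 + 3))) = (-92*4)*(-18 - 2 + 2*(-5*2)) = -368*(-18 - 2 + 2*(-10)) = -368*(-18 - 2 - 20) = -368*(-40) = 14720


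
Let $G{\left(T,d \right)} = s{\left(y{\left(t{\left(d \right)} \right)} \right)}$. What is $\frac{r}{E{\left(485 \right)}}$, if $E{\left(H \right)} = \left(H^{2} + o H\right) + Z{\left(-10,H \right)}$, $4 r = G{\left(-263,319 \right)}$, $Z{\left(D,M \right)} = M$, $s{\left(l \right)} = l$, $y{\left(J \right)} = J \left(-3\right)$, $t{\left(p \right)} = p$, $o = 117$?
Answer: $- \frac{319}{389940} \approx -0.00081807$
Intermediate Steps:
$y{\left(J \right)} = - 3 J$
$G{\left(T,d \right)} = - 3 d$
$r = - \frac{957}{4}$ ($r = \frac{\left(-3\right) 319}{4} = \frac{1}{4} \left(-957\right) = - \frac{957}{4} \approx -239.25$)
$E{\left(H \right)} = H^{2} + 118 H$ ($E{\left(H \right)} = \left(H^{2} + 117 H\right) + H = H^{2} + 118 H$)
$\frac{r}{E{\left(485 \right)}} = - \frac{957}{4 \cdot 485 \left(118 + 485\right)} = - \frac{957}{4 \cdot 485 \cdot 603} = - \frac{957}{4 \cdot 292455} = \left(- \frac{957}{4}\right) \frac{1}{292455} = - \frac{319}{389940}$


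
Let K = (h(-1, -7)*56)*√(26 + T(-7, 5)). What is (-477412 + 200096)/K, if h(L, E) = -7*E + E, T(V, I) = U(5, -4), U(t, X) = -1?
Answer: -69329/2940 ≈ -23.581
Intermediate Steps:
T(V, I) = -1
h(L, E) = -6*E
K = 11760 (K = (-6*(-7)*56)*√(26 - 1) = (42*56)*√25 = 2352*5 = 11760)
(-477412 + 200096)/K = (-477412 + 200096)/11760 = -277316*1/11760 = -69329/2940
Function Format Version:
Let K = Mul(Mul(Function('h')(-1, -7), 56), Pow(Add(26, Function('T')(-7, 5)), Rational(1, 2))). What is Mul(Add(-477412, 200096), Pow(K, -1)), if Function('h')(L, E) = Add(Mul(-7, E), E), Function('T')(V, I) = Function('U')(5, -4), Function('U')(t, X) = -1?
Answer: Rational(-69329, 2940) ≈ -23.581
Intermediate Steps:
Function('T')(V, I) = -1
Function('h')(L, E) = Mul(-6, E)
K = 11760 (K = Mul(Mul(Mul(-6, -7), 56), Pow(Add(26, -1), Rational(1, 2))) = Mul(Mul(42, 56), Pow(25, Rational(1, 2))) = Mul(2352, 5) = 11760)
Mul(Add(-477412, 200096), Pow(K, -1)) = Mul(Add(-477412, 200096), Pow(11760, -1)) = Mul(-277316, Rational(1, 11760)) = Rational(-69329, 2940)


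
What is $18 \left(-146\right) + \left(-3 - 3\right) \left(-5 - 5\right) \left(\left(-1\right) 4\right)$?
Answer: $-2868$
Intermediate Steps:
$18 \left(-146\right) + \left(-3 - 3\right) \left(-5 - 5\right) \left(\left(-1\right) 4\right) = -2628 - 6 \left(\left(-10\right) \left(-4\right)\right) = -2628 - 240 = -2868$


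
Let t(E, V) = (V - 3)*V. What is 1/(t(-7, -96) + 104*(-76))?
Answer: 1/1600 ≈ 0.00062500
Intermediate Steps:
t(E, V) = V*(-3 + V) (t(E, V) = (-3 + V)*V = V*(-3 + V))
1/(t(-7, -96) + 104*(-76)) = 1/(-96*(-3 - 96) + 104*(-76)) = 1/(-96*(-99) - 7904) = 1/(9504 - 7904) = 1/1600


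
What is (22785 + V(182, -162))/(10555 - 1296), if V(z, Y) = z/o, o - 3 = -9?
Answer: 68264/27777 ≈ 2.4576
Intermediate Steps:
o = -6 (o = 3 - 9 = -6)
V(z, Y) = -z/6 (V(z, Y) = z/(-6) = z*(-1/6) = -z/6)
(22785 + V(182, -162))/(10555 - 1296) = (22785 - 1/6*182)/(10555 - 1296) = (22785 - 91/3)/9259 = (68264/3)*(1/9259) = 68264/27777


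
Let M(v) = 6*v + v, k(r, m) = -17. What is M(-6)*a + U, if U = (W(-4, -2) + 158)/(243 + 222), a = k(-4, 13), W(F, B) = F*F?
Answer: 110728/155 ≈ 714.37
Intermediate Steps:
M(v) = 7*v
W(F, B) = F²
a = -17
U = 58/155 (U = ((-4)² + 158)/(243 + 222) = (16 + 158)/465 = 174*(1/465) = 58/155 ≈ 0.37419)
M(-6)*a + U = (7*(-6))*(-17) + 58/155 = -42*(-17) + 58/155 = 714 + 58/155 = 110728/155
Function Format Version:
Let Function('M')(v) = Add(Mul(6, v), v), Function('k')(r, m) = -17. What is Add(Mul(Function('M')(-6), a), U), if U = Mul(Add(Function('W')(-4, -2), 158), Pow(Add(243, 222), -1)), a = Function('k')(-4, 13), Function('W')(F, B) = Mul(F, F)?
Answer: Rational(110728, 155) ≈ 714.37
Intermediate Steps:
Function('M')(v) = Mul(7, v)
Function('W')(F, B) = Pow(F, 2)
a = -17
U = Rational(58, 155) (U = Mul(Add(Pow(-4, 2), 158), Pow(Add(243, 222), -1)) = Mul(Add(16, 158), Pow(465, -1)) = Mul(174, Rational(1, 465)) = Rational(58, 155) ≈ 0.37419)
Add(Mul(Function('M')(-6), a), U) = Add(Mul(Mul(7, -6), -17), Rational(58, 155)) = Add(Mul(-42, -17), Rational(58, 155)) = Add(714, Rational(58, 155)) = Rational(110728, 155)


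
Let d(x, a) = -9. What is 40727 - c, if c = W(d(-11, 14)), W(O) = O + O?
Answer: 40745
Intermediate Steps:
W(O) = 2*O
c = -18 (c = 2*(-9) = -18)
40727 - c = 40727 - 1*(-18) = 40727 + 18 = 40745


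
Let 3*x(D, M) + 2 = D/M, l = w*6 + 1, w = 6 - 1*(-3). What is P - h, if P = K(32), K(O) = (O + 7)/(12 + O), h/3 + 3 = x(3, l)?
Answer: 2603/220 ≈ 11.832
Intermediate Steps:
w = 9 (w = 6 + 3 = 9)
l = 55 (l = 9*6 + 1 = 54 + 1 = 55)
x(D, M) = -2/3 + D/(3*M) (x(D, M) = -2/3 + (D/M)/3 = -2/3 + D/(3*M))
h = -602/55 (h = -9 + 3*((1/3)*(3 - 2*55)/55) = -9 + 3*((1/3)*(1/55)*(3 - 110)) = -9 + 3*((1/3)*(1/55)*(-107)) = -9 + 3*(-107/165) = -9 - 107/55 = -602/55 ≈ -10.945)
K(O) = (7 + O)/(12 + O)
P = 39/44 (P = (7 + 32)/(12 + 32) = 39/44 ≈ 0.88636)
P - h = 39/44 - 1*(-602/55) = 39/44 + 602/55 = 2603/220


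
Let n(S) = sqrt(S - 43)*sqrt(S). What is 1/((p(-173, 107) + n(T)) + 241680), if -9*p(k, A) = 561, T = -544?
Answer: 2174559/525408997657 + 36*sqrt(19958)/525408997657 ≈ 4.1485e-6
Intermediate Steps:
p(k, A) = -187/3 (p(k, A) = -1/9*561 = -187/3)
n(S) = sqrt(S)*sqrt(-43 + S) (n(S) = sqrt(-43 + S)*sqrt(S) = sqrt(S)*sqrt(-43 + S))
1/((p(-173, 107) + n(T)) + 241680) = 1/((-187/3 + sqrt(-544)*sqrt(-43 - 544)) + 241680) = 1/((-187/3 + (4*I*sqrt(34))*sqrt(-587)) + 241680) = 1/((-187/3 + (4*I*sqrt(34))*(I*sqrt(587))) + 241680) = 1/((-187/3 - 4*sqrt(19958)) + 241680) = 1/(724853/3 - 4*sqrt(19958))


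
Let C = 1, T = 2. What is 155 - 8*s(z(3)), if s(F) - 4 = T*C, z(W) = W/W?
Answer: 107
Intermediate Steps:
z(W) = 1
s(F) = 6 (s(F) = 4 + 2*1 = 4 + 2 = 6)
155 - 8*s(z(3)) = 155 - 8*6 = 155 - 48 = 107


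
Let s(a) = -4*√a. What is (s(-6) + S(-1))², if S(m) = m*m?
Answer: (1 - 4*I*√6)² ≈ -95.0 - 19.596*I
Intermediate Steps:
S(m) = m²
(s(-6) + S(-1))² = (-4*I*√6 + (-1)²)² = (-4*I*√6 + 1)² = (1 - 4*I*√6)²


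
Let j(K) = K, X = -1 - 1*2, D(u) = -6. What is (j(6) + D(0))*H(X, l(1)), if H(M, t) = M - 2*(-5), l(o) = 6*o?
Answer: 0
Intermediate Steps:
X = -3 (X = -1 - 2 = -3)
H(M, t) = 10 + M (H(M, t) = M + 10 = 10 + M)
(j(6) + D(0))*H(X, l(1)) = (6 - 6)*(10 - 3) = 0*7 = 0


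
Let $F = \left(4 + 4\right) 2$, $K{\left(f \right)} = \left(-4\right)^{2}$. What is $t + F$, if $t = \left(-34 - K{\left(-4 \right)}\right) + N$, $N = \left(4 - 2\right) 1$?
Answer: $-32$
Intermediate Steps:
$K{\left(f \right)} = 16$
$N = 2$ ($N = 2 \cdot 1 = 2$)
$t = -48$ ($t = \left(-34 - 16\right) + 2 = -50 + 2 = -48$)
$F = 16$ ($F = 8 \cdot 2 = 16$)
$t + F = -48 + 16 = -32$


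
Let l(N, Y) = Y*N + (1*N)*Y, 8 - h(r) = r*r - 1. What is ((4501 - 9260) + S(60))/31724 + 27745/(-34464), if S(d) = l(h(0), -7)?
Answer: -262134755/273333984 ≈ -0.95903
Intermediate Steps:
h(r) = 9 - r**2 (h(r) = 8 - (r*r - 1) = 8 - (r**2 - 1) = 8 - (-1 + r**2) = 8 + (1 - r**2) = 9 - r**2)
l(N, Y) = 2*N*Y (l(N, Y) = N*Y + N*Y = 2*N*Y)
S(d) = -126 (S(d) = 2*(9 - 1*0**2)*(-7) = 2*(9 - 1*0)*(-7) = 2*(9 + 0)*(-7) = 2*9*(-7) = -126)
((4501 - 9260) + S(60))/31724 + 27745/(-34464) = ((4501 - 9260) - 126)/31724 + 27745/(-34464) = (-4759 - 126)*(1/31724) + 27745*(-1/34464) = -4885*1/31724 - 27745/34464 = -4885/31724 - 27745/34464 = -262134755/273333984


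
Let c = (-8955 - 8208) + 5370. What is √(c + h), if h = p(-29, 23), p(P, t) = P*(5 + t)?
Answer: I*√12605 ≈ 112.27*I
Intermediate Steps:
c = -11793 (c = -17163 + 5370 = -11793)
h = -812 (h = -29*(5 + 23) = -29*28 = -812)
√(c + h) = √(-11793 - 812) = √(-12605) = I*√12605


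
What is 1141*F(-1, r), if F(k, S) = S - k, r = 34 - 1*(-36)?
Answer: 81011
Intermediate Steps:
r = 70 (r = 34 + 36 = 70)
1141*F(-1, r) = 1141*(70 - 1*(-1)) = 1141*(70 + 1) = 1141*71 = 81011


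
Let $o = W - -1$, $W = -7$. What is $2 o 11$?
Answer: $-132$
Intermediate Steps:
$o = -6$ ($o = -7 - -1 = -7 + 1 = -6$)
$2 o 11 = 2 \left(-6\right) 11 = \left(-12\right) 11 = -132$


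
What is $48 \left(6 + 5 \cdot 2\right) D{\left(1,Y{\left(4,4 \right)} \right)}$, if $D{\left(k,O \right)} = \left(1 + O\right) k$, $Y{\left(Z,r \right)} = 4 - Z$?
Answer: $768$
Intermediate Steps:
$D{\left(k,O \right)} = k \left(1 + O\right)$
$48 \left(6 + 5 \cdot 2\right) D{\left(1,Y{\left(4,4 \right)} \right)} = 48 \left(6 + 5 \cdot 2\right) 1 \left(1 + \left(4 - 4\right)\right) = 48 \left(6 + 10\right) 1 \left(1 + \left(4 - 4\right)\right) = 48 \cdot 16 \cdot 1 \left(1 + 0\right) = 768 \cdot 1 \cdot 1 = 768 \cdot 1 = 768$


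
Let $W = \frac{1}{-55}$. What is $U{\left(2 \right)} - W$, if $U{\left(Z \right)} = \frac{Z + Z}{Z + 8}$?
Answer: $\frac{23}{55} \approx 0.41818$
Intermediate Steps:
$U{\left(Z \right)} = \frac{2 Z}{8 + Z}$
$W = - \frac{1}{55} \approx -0.018182$
$U{\left(2 \right)} - W = 2 \cdot 2 \frac{1}{8 + 2} - - \frac{1}{55} = 2 \cdot 2 \cdot \frac{1}{10} + \frac{1}{55} = \frac{2}{5} + \frac{1}{55} = \frac{23}{55}$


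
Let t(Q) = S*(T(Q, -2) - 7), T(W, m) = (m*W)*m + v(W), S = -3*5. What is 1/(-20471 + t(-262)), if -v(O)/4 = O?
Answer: -1/20366 ≈ -4.9101e-5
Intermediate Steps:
S = -15
v(O) = -4*O
T(W, m) = -4*W + W*m² (T(W, m) = (m*W)*m - 4*W = (W*m)*m - 4*W = W*m² - 4*W = -4*W + W*m²)
t(Q) = 105 (t(Q) = -15*(Q*(-4 + (-2)²) - 7) = -15*(Q*(-4 + 4) - 7) = -15*(Q*0 - 7) = -15*(0 - 7) = -15*(-7) = 105)
1/(-20471 + t(-262)) = 1/(-20471 + 105) = 1/(-20366) = -1/20366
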